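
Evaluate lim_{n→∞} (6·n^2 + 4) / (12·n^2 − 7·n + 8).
lim = 6/12 = 1/2

For large n the leading n^2 terms dominate both numerator and denominator. Dividing top and bottom by n^2, every other term tends to 0, leaving 6/12 = 1/2.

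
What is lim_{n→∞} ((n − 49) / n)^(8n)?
lim = e^(−392)

Rewrite as (1 − 49/n)^(8n). By the standard limit (1 + x/n)^n → e^x, we have (1 − 49/n)^n → e^(−49), and raising to the 8th power gives e^(−392).
More precisely, ln[(1 − 49/n)^(8n)] = 8n · ln(1 − 49/n) = 8n · (-49/n + O(1/n^2)) = -392 + O(1/n) → -392.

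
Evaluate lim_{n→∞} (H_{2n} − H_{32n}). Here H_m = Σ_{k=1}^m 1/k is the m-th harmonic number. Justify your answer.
lim = ln(2/32) = −ln 16

Euler-Maclaurin gives H_m = ln m + γ + 1/(2m) + O(1/m^2). The γ and O(1/m) terms cancel in the difference:
  H_{2n} − H_{32n} = ln(2n) − ln(32n) + O(1/n) = ln(2/32) + O(1/n).
Hence the limit is ln(2/32) = −ln 16.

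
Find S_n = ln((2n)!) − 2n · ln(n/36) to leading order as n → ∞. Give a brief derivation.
S_n ~ 2n · (ln 72 − 1) + O(ln n)

Stirling: ln((2n)!) = 2n ln(2n) − 2n + O(ln n).
  S_n = 2n ln(2n) − 2n − 2n ln(n/36) + O(ln n)
      = 2n ln(2n) − 2n ln n + 2n ln 36 − 2n + O(ln n)
      = 2n ln 2 + 2n ln 36 − 2n + O(ln n)
      = 2n (ln 72 − 1) + O(ln n).
Numerically ln(72) − 1 ≈ 3.2767.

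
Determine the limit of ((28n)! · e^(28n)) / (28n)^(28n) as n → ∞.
lim = ∞

Stirling: (28n)! ~ sqrt(2π·28n) · (28n/e)^(28n). Hence
  (28n)! · e^(28n) / (28n)^(28n) ~ sqrt(2π·28n) = sqrt(2π·28) · sqrt(n) → ∞.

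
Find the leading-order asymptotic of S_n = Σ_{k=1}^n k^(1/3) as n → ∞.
S_n ~ (3/4) · n^(4/3)

Integral comparison: Σ_{k=1}^n k^(1/3) = ∫_0^n x^(1/3) dx + O(n^(1/3)). The integral is n^(1 + 1/3) / (1 + 1/3) = n^((1+3)/3) / ((1+3)/3) = (3/4) · n^(4/3).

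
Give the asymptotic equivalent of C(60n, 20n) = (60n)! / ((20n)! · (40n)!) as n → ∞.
C(60n, 20n) ~ (27/4)^(20n) · sqrt(3/(4π·20n))

Write N = 20n. Apply Stirling to each factorial:
  (3N)! ~ sqrt(2π·3N) · (3N/e)^(3N),
  N! ~ sqrt(2π N) · (N/e)^N,
  (2N)! ~ sqrt(2π·2N) · (2N/e)^(2N).
The exponential factors combine to (3N)^(3N) / (N^N · (2N)^(2N)) = 3^(3N)/2^(2N) = (3^3/2^2)^N = (27/4)^N.
The square-root prefactors combine to sqrt(2π·3N) / (sqrt(2π N)·sqrt(2π·2N)) = sqrt(3 / (2π·2·N)) = sqrt(3/(4π·20n)).
Substituting N = 20n: C(60n, 20n) ~ (27/4)^(20n) · sqrt(3/(4π·20n)).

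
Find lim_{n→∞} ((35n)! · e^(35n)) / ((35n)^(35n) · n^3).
lim = 0

Stirling: (35n)! ~ sqrt(2π·35n) · (35n/e)^(35n). Hence
  (35n)! · e^(35n) / (35n)^(35n) ~ sqrt(2π·35n).
Dividing by n^3: sqrt(2π·35n) / n^3 = sqrt(2π·35) · n^((1−6)/2), so the expression behaves like sqrt(2π·35) · n^((1−6)/2) → 0.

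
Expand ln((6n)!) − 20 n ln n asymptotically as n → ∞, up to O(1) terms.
ln((6n)!) − 20 n ln n = −14 n ln n + 6(ln 6 − 1) n + (1/2) ln(2π·6n) + O(1/n)

Stirling: ln((6n)!) = 6n ln(6n) − 6n + (1/2) ln(2π·6n) + O(1/n).
Expand 6n ln(6n) = 6n (ln n + ln 6) = 6n ln n + 6n ln 6.
Subtract 20n ln n: leading term is (6 − 20) n ln n = −14 n ln n. The next term is 6n ln 6 − 6n = 6(ln 6 − 1) n. Then the (1/2) ln(2π·6n) correction.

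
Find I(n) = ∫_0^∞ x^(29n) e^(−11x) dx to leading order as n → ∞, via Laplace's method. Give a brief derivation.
I(n) ~ (sqrt(2π·29n) / 11) · (29n/(11e))^(29n)

Write the integrand as exp(29n ln x − 11x) and set f(x) = 29n ln x − 11x. Then f'(x) = 29n/x − 11 = 0 at x* = 29n/11, and f''(x*) = −29n/x*^2 = −11^2/(29n). Laplace's method (interior maximum) gives
  I(n) ~ e^(f(x*)) · sqrt(2π / |f''(x*)|)
        = exp(29n ln(29n/11) − 29n) · sqrt(2π · 29n / 11^2)
        = (29n/11)^(29n) e^(−29n) · sqrt(2π·29n) / 11
        = (sqrt(2π·29n) / 11) · (29n/(11e))^(29n).
This matches Γ(29n+1)/11^(29n+1) with Stirling applied to Γ.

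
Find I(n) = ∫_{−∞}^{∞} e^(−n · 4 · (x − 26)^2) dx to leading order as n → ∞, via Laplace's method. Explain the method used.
I(n) = sqrt(π/(4n))

Here φ(x) = 4 · (x − 26)^2 has its unique minimum at x* = 26 with φ(x*) = 0 and φ''(x*) = 8. Laplace's method gives
  I(n) ~ e^(−n φ(x*)) · sqrt(2π / (n · φ''(x*))) = sqrt(2π / (8n)) = sqrt(π/(4n)).
This is exact: substituting u = (x − 26)·sqrt(4n) gives I(n) = (1/sqrt(4n)) ∫_{−∞}^{∞} e^(−u^2) du = sqrt(π/(4n)).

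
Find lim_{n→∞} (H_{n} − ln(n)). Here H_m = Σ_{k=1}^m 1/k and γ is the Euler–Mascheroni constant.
lim = γ

By Euler-Maclaurin, H_m = ln m + γ + O(1/m). So
  H_{n} − ln(n) = ln(n) + γ − ln(n) + O(1/n)
                       = ln(1/1) + γ + O(1/n).
Hence the limit is γ (since ln 1 = 0).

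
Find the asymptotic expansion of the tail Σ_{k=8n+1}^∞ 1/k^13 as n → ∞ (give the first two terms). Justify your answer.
Σ_{k>8n} 1/k^13 = 1/(12 · (8n)^12) − 1/(2 · (8n)^13) + O(1/(8n)^14)

Compare to the integral: ∫_{8n}^∞ x^(−13) dx = [−x^(−12)/12]_{8n}^∞ = 1/((13−1)·(8n)^12). The Euler-Maclaurin correction adds −f(8n)/2 = −1/(2·(8n)^13). Euler-Maclaurin then gives
  Σ_{k>8n} 1/k^13 = ∫_{8n}^∞ dx/x^13 − 1/(2·(8n)^13) + O(1/(8n)^14).
(Equivalently this is ζ(13) − Σ_{k≤8n} 1/k^13.)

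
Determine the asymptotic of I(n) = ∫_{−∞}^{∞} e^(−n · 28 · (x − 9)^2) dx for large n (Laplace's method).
I(n) = sqrt(π/(28n))

Here φ(x) = 28 · (x − 9)^2 has its unique minimum at x* = 9 with φ(x*) = 0 and φ''(x*) = 56. Laplace's method gives
  I(n) ~ e^(−n φ(x*)) · sqrt(2π / (n · φ''(x*))) = sqrt(2π / (56n)) = sqrt(π/(28n)).
This is exact: substituting u = (x − 9)·sqrt(28n) gives I(n) = (1/sqrt(28n)) ∫_{−∞}^{∞} e^(−u^2) du = sqrt(π/(28n)).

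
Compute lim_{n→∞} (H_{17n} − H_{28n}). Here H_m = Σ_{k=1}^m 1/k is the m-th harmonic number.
lim = ln(17/28)

Euler-Maclaurin gives H_m = ln m + γ + 1/(2m) + O(1/m^2). The γ and O(1/m) terms cancel in the difference:
  H_{17n} − H_{28n} = ln(17n) − ln(28n) + O(1/n) = ln(17/28) + O(1/n).
Hence the limit is ln(17/28).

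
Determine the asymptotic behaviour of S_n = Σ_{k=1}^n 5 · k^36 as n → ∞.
S_n ~ 5 · n^37 / 37

By integral comparison (Euler-Maclaurin), Σ_{k=1}^n 5 · k^36 = 5 · ∫_0^n x^36 dx + O(n^36) = 5 · n^37/37 + O(n^36). (Equivalently, Faulhaber's formula gives the same leading term.)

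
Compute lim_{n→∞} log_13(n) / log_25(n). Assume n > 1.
lim = ln(25) / ln(13) = log_13(25)

Change of base: log_13(n) = ln n / ln 13 and log_25(n) = ln n / ln 25. The ratio is (ln n / ln 13) · (ln 25 / ln n) = ln 25 / ln 13, a constant independent of n. So the limit is ln 25 / ln 13 = log_13(25).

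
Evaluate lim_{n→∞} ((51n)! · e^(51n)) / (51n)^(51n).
lim = ∞

Stirling: (51n)! ~ sqrt(2π·51n) · (51n/e)^(51n). Hence
  (51n)! · e^(51n) / (51n)^(51n) ~ sqrt(2π·51n) = sqrt(2π·51) · sqrt(n) → ∞.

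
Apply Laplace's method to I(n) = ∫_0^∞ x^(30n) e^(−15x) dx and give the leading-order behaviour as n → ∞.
I(n) ~ (sqrt(2π·30n) / 15) · (30n/(15e))^(30n)

Write the integrand as exp(30n ln x − 15x) and set f(x) = 30n ln x − 15x. Then f'(x) = 30n/x − 15 = 0 at x* = 30n/15, and f''(x*) = −30n/x*^2 = −15^2/(30n). Laplace's method (interior maximum) gives
  I(n) ~ e^(f(x*)) · sqrt(2π / |f''(x*)|)
        = exp(30n ln(30n/15) − 30n) · sqrt(2π · 30n / 15^2)
        = (30n/15)^(30n) e^(−30n) · sqrt(2π·30n) / 15
        = (sqrt(2π·30n) / 15) · (30n/(15e))^(30n).
This matches Γ(30n+1)/15^(30n+1) with Stirling applied to Γ.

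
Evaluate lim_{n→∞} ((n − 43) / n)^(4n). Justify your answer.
lim = e^(−172)

Rewrite as (1 − 43/n)^(4n). By the standard limit (1 + x/n)^n → e^x, we have (1 − 43/n)^n → e^(−43), and raising to the 4th power gives e^(−172).
More precisely, ln[(1 − 43/n)^(4n)] = 4n · ln(1 − 43/n) = 4n · (-43/n + O(1/n^2)) = -172 + O(1/n) → -172.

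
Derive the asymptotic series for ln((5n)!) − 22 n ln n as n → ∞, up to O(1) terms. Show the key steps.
ln((5n)!) − 22 n ln n = −17 n ln n + 5(ln 5 − 1) n + (1/2) ln(2π·5n) + O(1/n)

Stirling: ln((5n)!) = 5n ln(5n) − 5n + (1/2) ln(2π·5n) + O(1/n).
Expand 5n ln(5n) = 5n (ln n + ln 5) = 5n ln n + 5n ln 5.
Subtract 22n ln n: leading term is (5 − 22) n ln n = −17 n ln n. The next term is 5n ln 5 − 5n = 5(ln 5 − 1) n. Then the (1/2) ln(2π·5n) correction.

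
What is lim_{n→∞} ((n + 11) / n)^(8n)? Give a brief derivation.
lim = e^88

Rewrite as (1 + 11/n)^(8n). By the standard limit (1 + x/n)^n → e^x, we have (1 + 11/n)^n → e^11, and raising to the 8th power gives e^88.
More precisely, ln[(1 + 11/n)^(8n)] = 8n · ln(1 + 11/n) = 8n · (11/n + O(1/n^2)) = 88 + O(1/n) → 88.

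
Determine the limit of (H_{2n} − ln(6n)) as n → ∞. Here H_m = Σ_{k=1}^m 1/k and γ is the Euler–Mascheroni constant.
lim = −ln 3 + γ

By Euler-Maclaurin, H_m = ln m + γ + O(1/m). So
  H_{2n} − ln(6n) = ln(2n) + γ − ln(6n) + O(1/n)
                       = ln(2/6) + γ + O(1/n).
Hence the limit is ln(2/6) + γ (= −ln 3).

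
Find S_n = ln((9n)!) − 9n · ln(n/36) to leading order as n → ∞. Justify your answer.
S_n ~ 9n · (ln 324 − 1) + O(ln n)

Stirling: ln((9n)!) = 9n ln(9n) − 9n + O(ln n).
  S_n = 9n ln(9n) − 9n − 9n ln(n/36) + O(ln n)
      = 9n ln(9n) − 9n ln n + 9n ln 36 − 9n + O(ln n)
      = 9n ln 9 + 9n ln 36 − 9n + O(ln n)
      = 9n (ln 324 − 1) + O(ln n).
Numerically ln(324) − 1 ≈ 4.7807.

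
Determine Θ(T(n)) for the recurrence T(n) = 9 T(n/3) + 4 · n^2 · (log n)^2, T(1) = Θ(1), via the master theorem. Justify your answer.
T(n) = Θ(n^2 · (log n)^3)

Here log_3 9 = 2 and f(n) = 4 · n^2 · (log n)^2 = Θ(n^(log_3 9) · (log n)^2). This is the extended Case 2 of the master theorem (f matches the critical exponent up to log factors), giving T(n) = Θ(n^(log_3 9) · (log n)^(2+1)) = Θ(n^2 · (log n)^3).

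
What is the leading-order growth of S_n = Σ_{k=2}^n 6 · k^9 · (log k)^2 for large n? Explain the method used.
S_n ~ 3 · n^10 · (log n)^2 / 5

By integral comparison, S_n = ∫_1^n 6 · x^9 · (log x)^2 dx + O(n^9 · (log n)^2). For the integral, the leading term of ∫_1^n x^9 (log x)^2 dx is n^10/10 · (log n)^2 (by repeated integration by parts; each step lowers the log-exponent and produces a relatively O(1/log n) correction). Hence S_n ~ 3 · n^10 · (log n)^2 / 5.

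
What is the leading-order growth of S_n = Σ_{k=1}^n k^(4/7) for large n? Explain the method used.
S_n ~ (7/11) · n^(11/7)

Integral comparison: Σ_{k=1}^n k^(4/7) = ∫_0^n x^(4/7) dx + O(n^(4/7)). The integral is n^(1 + 4/7) / (1 + 4/7) = n^((4+7)/7) / ((4+7)/7) = (7/11) · n^(11/7).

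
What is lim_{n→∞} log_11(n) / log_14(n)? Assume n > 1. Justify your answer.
lim = ln(14) / ln(11) = log_11(14)

Change of base: log_11(n) = ln n / ln 11 and log_14(n) = ln n / ln 14. The ratio is (ln n / ln 11) · (ln 14 / ln n) = ln 14 / ln 11, a constant independent of n. So the limit is ln 14 / ln 11 = log_11(14).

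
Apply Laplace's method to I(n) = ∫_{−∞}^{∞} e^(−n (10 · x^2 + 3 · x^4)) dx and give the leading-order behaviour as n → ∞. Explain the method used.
I(n) ~ sqrt(π/(10n))

φ(x) = 10 · x^2 + 3 · x^4 has its unique global minimum at x* = 0 (since φ'(x) = 20x + 12x^3 = 0 only at x = 0 for real x with both coefficients positive, and φ → ∞ as |x| → ∞). At x* = 0, φ(0) = 0 and φ''(0) = 20. Laplace's method then gives
  I(n) ~ sqrt(2π / (n · φ''(0))) · e^(−n φ(0)) = sqrt(2π / (20n)) = sqrt(π/(10n)).
The 3 · x^4 term contributes only at subleading order (an O(1/n) relative correction).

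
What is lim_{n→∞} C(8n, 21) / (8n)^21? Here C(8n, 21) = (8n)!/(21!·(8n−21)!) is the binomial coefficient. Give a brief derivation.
lim = 1/21! = 1/51090942171709440000

With N = 8n → ∞: C(N, 21) / N^21 = [N(N−1)…(N−20)] / (21! · N^21) = (1/21!) · 1 · (1 − 1/(8n)) · … · (1 − 20/(8n)). Each factor → 1 as N → ∞, so the limit is 1/21! = 1/51090942171709440000.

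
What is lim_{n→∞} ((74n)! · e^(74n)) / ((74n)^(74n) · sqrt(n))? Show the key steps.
lim = sqrt(2π·74)

Stirling: (74n)! ~ sqrt(2π·74n) · (74n/e)^(74n). Hence
  (74n)! · e^(74n) / (74n)^(74n) ~ sqrt(2π·74n).
Dividing by sqrt(n): sqrt(2π·74n) / sqrt(n) = sqrt(2π·74) · n^((1−1)/2), so the limit is sqrt(2π·74).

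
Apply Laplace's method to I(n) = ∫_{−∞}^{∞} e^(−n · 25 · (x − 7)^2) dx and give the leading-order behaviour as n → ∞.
I(n) = sqrt(π/(25n))

Here φ(x) = 25 · (x − 7)^2 has its unique minimum at x* = 7 with φ(x*) = 0 and φ''(x*) = 50. Laplace's method gives
  I(n) ~ e^(−n φ(x*)) · sqrt(2π / (n · φ''(x*))) = sqrt(2π / (50n)) = sqrt(π/(25n)).
This is exact: substituting u = (x − 7)·sqrt(25n) gives I(n) = (1/sqrt(25n)) ∫_{−∞}^{∞} e^(−u^2) du = sqrt(π/(25n)).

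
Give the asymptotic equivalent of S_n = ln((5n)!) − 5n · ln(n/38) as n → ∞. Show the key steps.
S_n ~ 5n · (ln 190 − 1) + O(ln n)

Stirling: ln((5n)!) = 5n ln(5n) − 5n + O(ln n).
  S_n = 5n ln(5n) − 5n − 5n ln(n/38) + O(ln n)
      = 5n ln(5n) − 5n ln n + 5n ln 38 − 5n + O(ln n)
      = 5n ln 5 + 5n ln 38 − 5n + O(ln n)
      = 5n (ln 190 − 1) + O(ln n).
Numerically ln(190) − 1 ≈ 4.2470.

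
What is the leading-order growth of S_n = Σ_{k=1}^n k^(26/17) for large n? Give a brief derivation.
S_n ~ (17/43) · n^(43/17)

Integral comparison: Σ_{k=1}^n k^(26/17) = ∫_0^n x^(26/17) dx + O(n^(26/17)). The integral is n^(1 + 26/17) / (1 + 26/17) = n^((26+17)/17) / ((26+17)/17) = (17/43) · n^(43/17).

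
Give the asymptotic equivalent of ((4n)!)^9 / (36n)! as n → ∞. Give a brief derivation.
((4n)!)^9/(36n)! ~ ((2π·4n)^(8/2) / 3) · 9^(−9·4n)  →  0

Write N = 4n. Stirling: N! ~ sqrt(2π N)(N/e)^N and (9N)! ~ sqrt(2π·9N)·(9N/e)^(9N).
  (N!)^9/(9N)! ~ (2π N)^(9/2) (N/e)^(9N) / [sqrt(2π·9N) (9N/e)^(9N)]
     = (2π N)^(9/2) / sqrt(2π·9N) · (N/(9N))^(9N)
     = (2π N)^((9−1)/2) / 3 · 9^(−9N).
Since 9^9 > 1, the factor 9^(−9N) decays exponentially, so the ratio → 0. Substituting N = 4n gives the stated form.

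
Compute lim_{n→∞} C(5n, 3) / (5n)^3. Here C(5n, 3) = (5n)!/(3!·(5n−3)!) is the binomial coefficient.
lim = 1/3! = 1/6

With N = 5n → ∞: C(N, 3) / N^3 = [N(N−1)…(N−2)] / (3! · N^3) = (1/3!) · 1 · (1 − 1/(5n)) · (1 − 2/(5n)). Each factor → 1 as N → ∞, so the limit is 1/3! = 1/6.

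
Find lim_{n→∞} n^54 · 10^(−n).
lim = 0

Exponentials with base > 1 dominate every fixed polynomial: for any fixed c, n^c / 10^n → 0 as n → ∞ (e.g. by the ratio test, or by writing 10^n = e^(n ln 10) and noting e^(n ln 10) / n^c → ∞). Hence n^54 · 10^(−n) = n^54 / 10^n → 0.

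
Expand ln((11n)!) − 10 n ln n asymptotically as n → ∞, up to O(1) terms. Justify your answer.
ln((11n)!) − 10 n ln n = n ln n + 11(ln 11 − 1) n + (1/2) ln(2π·11n) + O(1/n)

Stirling: ln((11n)!) = 11n ln(11n) − 11n + (1/2) ln(2π·11n) + O(1/n).
Expand 11n ln(11n) = 11n (ln n + ln 11) = 11n ln n + 11n ln 11.
Subtract 10n ln n: leading term is (11 − 10) n ln n = n ln n. The next term is 11n ln 11 − 11n = 11(ln 11 − 1) n. Then the (1/2) ln(2π·11n) correction.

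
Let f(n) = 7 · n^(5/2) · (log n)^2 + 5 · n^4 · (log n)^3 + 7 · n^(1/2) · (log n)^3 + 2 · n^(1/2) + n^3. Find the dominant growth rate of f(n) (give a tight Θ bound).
f(n) ∈ Θ(n^4 · (log n)^3)

Compare the terms by growth order. For large n, n^a · (log n)^b dominates n^a' · (log n)^b' iff a > a', or (a = a' and b > b'). Ranking the 5 terms shows the dominant one is 5 · n^4 · (log n)^3. Hence f(n) ∈ Θ(n^4 · (log n)^3).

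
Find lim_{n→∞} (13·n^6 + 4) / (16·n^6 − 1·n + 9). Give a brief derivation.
lim = 13/16

For large n the leading n^6 terms dominate both numerator and denominator. Dividing top and bottom by n^6, every other term tends to 0, leaving 13/16.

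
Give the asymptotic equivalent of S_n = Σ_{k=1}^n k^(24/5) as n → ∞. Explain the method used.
S_n ~ (5/29) · n^(29/5)

Integral comparison: Σ_{k=1}^n k^(24/5) = ∫_0^n x^(24/5) dx + O(n^(24/5)). The integral is n^(1 + 24/5) / (1 + 24/5) = n^((24+5)/5) / ((24+5)/5) = (5/29) · n^(29/5).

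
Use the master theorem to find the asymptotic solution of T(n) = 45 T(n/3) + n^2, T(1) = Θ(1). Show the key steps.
T(n) = Θ(n^(log_3 45))

Master theorem: compare f(n) = n^2 to n^(log_3 45) where log_3 45 ≈ 3.465. Since 2 < log_3 45, we have f(n) = O(n^(log_3 45 − ε)) for some ε > 0 — Case 1. Hence T(n) = Θ(n^(log_3 45)).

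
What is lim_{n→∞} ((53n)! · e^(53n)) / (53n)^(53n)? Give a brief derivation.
lim = ∞

Stirling: (53n)! ~ sqrt(2π·53n) · (53n/e)^(53n). Hence
  (53n)! · e^(53n) / (53n)^(53n) ~ sqrt(2π·53n) = sqrt(2π·53) · sqrt(n) → ∞.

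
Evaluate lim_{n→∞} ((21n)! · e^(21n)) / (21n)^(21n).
lim = ∞

Stirling: (21n)! ~ sqrt(2π·21n) · (21n/e)^(21n). Hence
  (21n)! · e^(21n) / (21n)^(21n) ~ sqrt(2π·21n) = sqrt(2π·21) · sqrt(n) → ∞.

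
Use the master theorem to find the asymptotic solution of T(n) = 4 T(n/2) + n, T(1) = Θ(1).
T(n) = Θ(n^2)

Master theorem: compare f(n) = n to n^(log_2 4) where log_2 4 = 2. Since 1 < log_2 4, we have f(n) = O(n^(log_2 4 − ε)) for some ε > 0 — Case 1. Hence T(n) = Θ(n^(log_2 4)) = Θ(n^2).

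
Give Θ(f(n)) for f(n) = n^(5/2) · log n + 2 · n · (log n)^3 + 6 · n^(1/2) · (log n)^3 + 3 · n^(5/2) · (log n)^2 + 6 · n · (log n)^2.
f(n) ∈ Θ(n^(5/2) · (log n)^2)

Compare the terms by growth order. For large n, n^a · (log n)^b dominates n^a' · (log n)^b' iff a > a', or (a = a' and b > b'). Ranking the 5 terms shows the dominant one is 3 · n^(5/2) · (log n)^2. Hence f(n) ∈ Θ(n^(5/2) · (log n)^2).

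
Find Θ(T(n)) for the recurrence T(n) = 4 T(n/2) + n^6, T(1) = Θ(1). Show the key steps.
T(n) = Θ(n^6)

log_2 4 ≈ 2.000. f(n) = n^6 dominates n^(log_2 4) since 6 > 2.000, and the regularity condition a·f(n/b) = 4·(n/2)^6 = (4/64)·n^6 ≤ c·f(n) holds with c = 4/64 ≈ 0.0625 < 1. So this is Case 3: T(n) = Θ(f(n)) = Θ(n^6).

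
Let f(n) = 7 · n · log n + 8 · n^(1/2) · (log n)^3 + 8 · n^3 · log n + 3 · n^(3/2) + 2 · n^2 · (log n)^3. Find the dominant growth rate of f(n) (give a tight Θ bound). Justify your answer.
f(n) ∈ Θ(n^3 · log n)

Compare the terms by growth order. For large n, n^a · (log n)^b dominates n^a' · (log n)^b' iff a > a', or (a = a' and b > b'). Ranking the 5 terms shows the dominant one is 8 · n^3 · log n. Hence f(n) ∈ Θ(n^3 · log n).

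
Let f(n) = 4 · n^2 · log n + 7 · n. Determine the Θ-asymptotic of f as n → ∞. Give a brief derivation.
f(n) ∈ Θ(n^2 · log n)

Compare the terms by growth order. For large n, n^a · (log n)^b dominates n^a' · (log n)^b' iff a > a', or (a = a' and b > b'). Ranking the 2 terms shows the dominant one is 4 · n^2 · log n. Hence f(n) ∈ Θ(n^2 · log n).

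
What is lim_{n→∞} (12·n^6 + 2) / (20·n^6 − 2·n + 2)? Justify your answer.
lim = 12/20 = 3/5

For large n the leading n^6 terms dominate both numerator and denominator. Dividing top and bottom by n^6, every other term tends to 0, leaving 12/20 = 3/5.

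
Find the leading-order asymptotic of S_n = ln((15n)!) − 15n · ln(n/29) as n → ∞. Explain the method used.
S_n ~ 15n · (ln 435 − 1) + O(ln n)

Stirling: ln((15n)!) = 15n ln(15n) − 15n + O(ln n).
  S_n = 15n ln(15n) − 15n − 15n ln(n/29) + O(ln n)
      = 15n ln(15n) − 15n ln n + 15n ln 29 − 15n + O(ln n)
      = 15n ln 15 + 15n ln 29 − 15n + O(ln n)
      = 15n (ln 435 − 1) + O(ln n).
Numerically ln(435) − 1 ≈ 5.0753.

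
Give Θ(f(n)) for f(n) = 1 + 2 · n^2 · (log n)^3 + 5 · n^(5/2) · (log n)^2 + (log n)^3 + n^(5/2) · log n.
f(n) ∈ Θ(n^(5/2) · (log n)^2)

Compare the terms by growth order. For large n, n^a · (log n)^b dominates n^a' · (log n)^b' iff a > a', or (a = a' and b > b'). Ranking the 5 terms shows the dominant one is 5 · n^(5/2) · (log n)^2. Hence f(n) ∈ Θ(n^(5/2) · (log n)^2).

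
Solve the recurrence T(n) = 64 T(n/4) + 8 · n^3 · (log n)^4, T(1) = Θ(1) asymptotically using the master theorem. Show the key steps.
T(n) = Θ(n^3 · (log n)^5)

Here log_4 64 = 3 and f(n) = 8 · n^3 · (log n)^4 = Θ(n^(log_4 64) · (log n)^4). This is the extended Case 2 of the master theorem (f matches the critical exponent up to log factors), giving T(n) = Θ(n^(log_4 64) · (log n)^(4+1)) = Θ(n^3 · (log n)^5).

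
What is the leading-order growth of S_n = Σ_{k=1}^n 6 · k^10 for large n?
S_n ~ 6 · n^11 / 11

By integral comparison (Euler-Maclaurin), Σ_{k=1}^n 6 · k^10 = 6 · ∫_0^n x^10 dx + O(n^10) = 6 · n^11/11 + O(n^10). (Equivalently, Faulhaber's formula gives the same leading term.)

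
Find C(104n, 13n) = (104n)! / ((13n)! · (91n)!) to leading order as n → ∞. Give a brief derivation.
C(104n, 13n) ~ (16777216/823543)^(13n) · sqrt(4/(7π·13n))

Write N = 13n. Apply Stirling to each factorial:
  (8N)! ~ sqrt(2π·8N) · (8N/e)^(8N),
  N! ~ sqrt(2π N) · (N/e)^N,
  (7N)! ~ sqrt(2π·7N) · (7N/e)^(7N).
The exponential factors combine to (8N)^(8N) / (N^N · (7N)^(7N)) = 8^(8N)/7^(7N) = (8^8/7^7)^N = (16777216/823543)^N.
The square-root prefactors combine to sqrt(2π·8N) / (sqrt(2π N)·sqrt(2π·7N)) = sqrt(8 / (2π·7·N)) = sqrt(4/(7π·13n)).
Substituting N = 13n: C(104n, 13n) ~ (16777216/823543)^(13n) · sqrt(4/(7π·13n)).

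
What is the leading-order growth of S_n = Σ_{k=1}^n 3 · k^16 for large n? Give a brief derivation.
S_n ~ 3 · n^17 / 17

By integral comparison (Euler-Maclaurin), Σ_{k=1}^n 3 · k^16 = 3 · ∫_0^n x^16 dx + O(n^16) = 3 · n^17/17 + O(n^16). (Equivalently, Faulhaber's formula gives the same leading term.)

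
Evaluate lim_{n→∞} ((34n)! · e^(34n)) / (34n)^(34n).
lim = ∞

Stirling: (34n)! ~ sqrt(2π·34n) · (34n/e)^(34n). Hence
  (34n)! · e^(34n) / (34n)^(34n) ~ sqrt(2π·34n) = sqrt(2π·34) · sqrt(n) → ∞.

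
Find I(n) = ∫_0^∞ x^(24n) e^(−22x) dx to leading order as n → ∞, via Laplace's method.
I(n) ~ (sqrt(2π·24n) / 22) · (24n/(22e))^(24n)

Write the integrand as exp(24n ln x − 22x) and set f(x) = 24n ln x − 22x. Then f'(x) = 24n/x − 22 = 0 at x* = 24n/22, and f''(x*) = −24n/x*^2 = −22^2/(24n). Laplace's method (interior maximum) gives
  I(n) ~ e^(f(x*)) · sqrt(2π / |f''(x*)|)
        = exp(24n ln(24n/22) − 24n) · sqrt(2π · 24n / 22^2)
        = (24n/22)^(24n) e^(−24n) · sqrt(2π·24n) / 22
        = (sqrt(2π·24n) / 22) · (24n/(22e))^(24n).
This matches Γ(24n+1)/22^(24n+1) with Stirling applied to Γ.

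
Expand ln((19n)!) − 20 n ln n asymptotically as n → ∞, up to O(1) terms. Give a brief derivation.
ln((19n)!) − 20 n ln n = −n ln n + 19(ln 19 − 1) n + (1/2) ln(2π·19n) + O(1/n)

Stirling: ln((19n)!) = 19n ln(19n) − 19n + (1/2) ln(2π·19n) + O(1/n).
Expand 19n ln(19n) = 19n (ln n + ln 19) = 19n ln n + 19n ln 19.
Subtract 20n ln n: leading term is (19 − 20) n ln n = −n ln n. The next term is 19n ln 19 − 19n = 19(ln 19 − 1) n. Then the (1/2) ln(2π·19n) correction.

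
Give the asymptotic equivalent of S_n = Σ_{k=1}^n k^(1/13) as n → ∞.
S_n ~ (13/14) · n^(14/13)

Integral comparison: Σ_{k=1}^n k^(1/13) = ∫_0^n x^(1/13) dx + O(n^(1/13)). The integral is n^(1 + 1/13) / (1 + 1/13) = n^((1+13)/13) / ((1+13)/13) = (13/14) · n^(14/13).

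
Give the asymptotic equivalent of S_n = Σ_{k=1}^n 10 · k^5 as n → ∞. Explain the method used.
S_n ~ 5 · n^6 / 3

By integral comparison (Euler-Maclaurin), Σ_{k=1}^n 10 · k^5 = 10 · ∫_0^n x^5 dx + O(n^5) = 10 · n^6/6 = 5 · n^6 / 3 + O(n^5). (Equivalently, Faulhaber's formula gives the same leading term.)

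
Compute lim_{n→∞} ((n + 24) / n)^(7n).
lim = e^168

Rewrite as (1 + 24/n)^(7n). By the standard limit (1 + x/n)^n → e^x, we have (1 + 24/n)^n → e^24, and raising to the 7th power gives e^168.
More precisely, ln[(1 + 24/n)^(7n)] = 7n · ln(1 + 24/n) = 7n · (24/n + O(1/n^2)) = 168 + O(1/n) → 168.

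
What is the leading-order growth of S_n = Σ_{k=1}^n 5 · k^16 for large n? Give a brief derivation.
S_n ~ 5 · n^17 / 17

By integral comparison (Euler-Maclaurin), Σ_{k=1}^n 5 · k^16 = 5 · ∫_0^n x^16 dx + O(n^16) = 5 · n^17/17 + O(n^16). (Equivalently, Faulhaber's formula gives the same leading term.)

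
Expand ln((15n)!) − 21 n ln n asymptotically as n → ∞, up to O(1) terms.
ln((15n)!) − 21 n ln n = −6 n ln n + 15(ln 15 − 1) n + (1/2) ln(2π·15n) + O(1/n)

Stirling: ln((15n)!) = 15n ln(15n) − 15n + (1/2) ln(2π·15n) + O(1/n).
Expand 15n ln(15n) = 15n (ln n + ln 15) = 15n ln n + 15n ln 15.
Subtract 21n ln n: leading term is (15 − 21) n ln n = −6 n ln n. The next term is 15n ln 15 − 15n = 15(ln 15 − 1) n. Then the (1/2) ln(2π·15n) correction.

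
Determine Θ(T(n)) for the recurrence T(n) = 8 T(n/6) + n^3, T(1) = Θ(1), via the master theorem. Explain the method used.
T(n) = Θ(n^3)

log_6 8 ≈ 1.161. f(n) = n^3 dominates n^(log_6 8) since 3 > 1.161, and the regularity condition a·f(n/b) = 8·(n/6)^3 = (8/216)·n^3 ≤ c·f(n) holds with c = 8/216 ≈ 0.037 < 1. So this is Case 3: T(n) = Θ(f(n)) = Θ(n^3).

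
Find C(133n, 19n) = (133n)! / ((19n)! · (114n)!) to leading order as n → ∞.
C(133n, 19n) ~ (823543/46656)^(19n) · sqrt(7/(12π·19n))

Write N = 19n. Apply Stirling to each factorial:
  (7N)! ~ sqrt(2π·7N) · (7N/e)^(7N),
  N! ~ sqrt(2π N) · (N/e)^N,
  (6N)! ~ sqrt(2π·6N) · (6N/e)^(6N).
The exponential factors combine to (7N)^(7N) / (N^N · (6N)^(6N)) = 7^(7N)/6^(6N) = (7^7/6^6)^N = (823543/46656)^N.
The square-root prefactors combine to sqrt(2π·7N) / (sqrt(2π N)·sqrt(2π·6N)) = sqrt(7 / (2π·6·N)) = sqrt(7/(12π·19n)).
Substituting N = 19n: C(133n, 19n) ~ (823543/46656)^(19n) · sqrt(7/(12π·19n)).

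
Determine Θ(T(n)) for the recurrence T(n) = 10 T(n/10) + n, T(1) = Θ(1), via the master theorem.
T(n) = Θ(n log n)

log_10 10 = 1, and f(n) = n = Θ(n^(log_10 10)). This is Case 2 of the master theorem: T(n) = Θ(f(n) · log n) = Θ(n log n).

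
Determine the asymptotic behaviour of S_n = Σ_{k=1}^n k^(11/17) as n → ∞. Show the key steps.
S_n ~ (17/28) · n^(28/17)

Integral comparison: Σ_{k=1}^n k^(11/17) = ∫_0^n x^(11/17) dx + O(n^(11/17)). The integral is n^(1 + 11/17) / (1 + 11/17) = n^((11+17)/17) / ((11+17)/17) = (17/28) · n^(28/17).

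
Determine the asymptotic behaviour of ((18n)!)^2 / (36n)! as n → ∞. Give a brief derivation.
((18n)!)^2/(36n)! ~ ((2π·18n)^(1/2) / sqrt(2)) · 2^(−2·18n)  →  0

Write N = 18n. Stirling: N! ~ sqrt(2π N)(N/e)^N and (2N)! ~ sqrt(2π·2N)·(2N/e)^(2N).
  (N!)^2/(2N)! ~ (2π N)^(2/2) (N/e)^(2N) / [sqrt(2π·2N) (2N/e)^(2N)]
     = (2π N)^(2/2) / sqrt(2π·2N) · (N/(2N))^(2N)
     = (2π N)^((2−1)/2) / sqrt(2) · 2^(−2N).
Since 2^2 > 1, the factor 2^(−2N) decays exponentially, so the ratio → 0. Substituting N = 18n gives the stated form.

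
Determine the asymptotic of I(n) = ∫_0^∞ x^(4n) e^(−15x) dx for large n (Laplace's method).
I(n) ~ (sqrt(2π·4n) / 15) · (4n/(15e))^(4n)

Write the integrand as exp(4n ln x − 15x) and set f(x) = 4n ln x − 15x. Then f'(x) = 4n/x − 15 = 0 at x* = 4n/15, and f''(x*) = −4n/x*^2 = −15^2/(4n). Laplace's method (interior maximum) gives
  I(n) ~ e^(f(x*)) · sqrt(2π / |f''(x*)|)
        = exp(4n ln(4n/15) − 4n) · sqrt(2π · 4n / 15^2)
        = (4n/15)^(4n) e^(−4n) · sqrt(2π·4n) / 15
        = (sqrt(2π·4n) / 15) · (4n/(15e))^(4n).
This matches Γ(4n+1)/15^(4n+1) with Stirling applied to Γ.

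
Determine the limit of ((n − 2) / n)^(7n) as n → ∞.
lim = e^(−14)

Rewrite as (1 − 2/n)^(7n). By the standard limit (1 + x/n)^n → e^x, we have (1 − 2/n)^n → e^(−2), and raising to the 7th power gives e^(−14).
More precisely, ln[(1 − 2/n)^(7n)] = 7n · ln(1 − 2/n) = 7n · (-2/n + O(1/n^2)) = -14 + O(1/n) → -14.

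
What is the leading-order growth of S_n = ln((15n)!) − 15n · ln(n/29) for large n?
S_n ~ 15n · (ln 435 − 1) + O(ln n)

Stirling: ln((15n)!) = 15n ln(15n) − 15n + O(ln n).
  S_n = 15n ln(15n) − 15n − 15n ln(n/29) + O(ln n)
      = 15n ln(15n) − 15n ln n + 15n ln 29 − 15n + O(ln n)
      = 15n ln 15 + 15n ln 29 − 15n + O(ln n)
      = 15n (ln 435 − 1) + O(ln n).
Numerically ln(435) − 1 ≈ 5.0753.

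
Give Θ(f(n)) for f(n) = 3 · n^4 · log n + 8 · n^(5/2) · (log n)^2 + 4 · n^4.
f(n) ∈ Θ(n^4 · log n)

Compare the terms by growth order. For large n, n^a · (log n)^b dominates n^a' · (log n)^b' iff a > a', or (a = a' and b > b'). Ranking the 3 terms shows the dominant one is 3 · n^4 · log n. Hence f(n) ∈ Θ(n^4 · log n).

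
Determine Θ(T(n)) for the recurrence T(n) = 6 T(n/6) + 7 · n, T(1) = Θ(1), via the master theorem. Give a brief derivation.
T(n) = Θ(n log n)

log_6 6 = 1, and f(n) = 7 · n = Θ(n^(log_6 6)). This is Case 2 of the master theorem: T(n) = Θ(f(n) · log n) = Θ(n log n).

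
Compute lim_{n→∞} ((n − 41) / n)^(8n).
lim = e^(−328)

Rewrite as (1 − 41/n)^(8n). By the standard limit (1 + x/n)^n → e^x, we have (1 − 41/n)^n → e^(−41), and raising to the 8th power gives e^(−328).
More precisely, ln[(1 − 41/n)^(8n)] = 8n · ln(1 − 41/n) = 8n · (-41/n + O(1/n^2)) = -328 + O(1/n) → -328.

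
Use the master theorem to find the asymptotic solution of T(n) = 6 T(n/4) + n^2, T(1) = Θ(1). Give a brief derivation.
T(n) = Θ(n^2)

log_4 6 ≈ 1.292. f(n) = n^2 dominates n^(log_4 6) since 2 > 1.292, and the regularity condition a·f(n/b) = 6·(n/4)^2 = (6/16)·n^2 ≤ c·f(n) holds with c = 6/16 ≈ 0.375 < 1. So this is Case 3: T(n) = Θ(f(n)) = Θ(n^2).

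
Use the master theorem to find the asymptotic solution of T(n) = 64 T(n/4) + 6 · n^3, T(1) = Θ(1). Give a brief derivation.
T(n) = Θ(n^3 log n)

log_4 64 = 3, and f(n) = 6 · n^3 = Θ(n^(log_4 64)). This is Case 2 of the master theorem: T(n) = Θ(f(n) · log n) = Θ(n^3 log n).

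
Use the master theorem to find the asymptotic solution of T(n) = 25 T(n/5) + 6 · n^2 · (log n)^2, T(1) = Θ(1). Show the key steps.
T(n) = Θ(n^2 · (log n)^3)

Here log_5 25 = 2 and f(n) = 6 · n^2 · (log n)^2 = Θ(n^(log_5 25) · (log n)^2). This is the extended Case 2 of the master theorem (f matches the critical exponent up to log factors), giving T(n) = Θ(n^(log_5 25) · (log n)^(2+1)) = Θ(n^2 · (log n)^3).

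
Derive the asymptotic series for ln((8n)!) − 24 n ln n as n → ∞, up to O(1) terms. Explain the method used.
ln((8n)!) − 24 n ln n = −16 n ln n + 8(ln 8 − 1) n + (1/2) ln(2π·8n) + O(1/n)

Stirling: ln((8n)!) = 8n ln(8n) − 8n + (1/2) ln(2π·8n) + O(1/n).
Expand 8n ln(8n) = 8n (ln n + ln 8) = 8n ln n + 8n ln 8.
Subtract 24n ln n: leading term is (8 − 24) n ln n = −16 n ln n. The next term is 8n ln 8 − 8n = 8(ln 8 − 1) n. Then the (1/2) ln(2π·8n) correction.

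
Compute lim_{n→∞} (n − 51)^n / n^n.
lim = e^(−51)

Rewrite as (1 − 51/n)^(n). By the standard limit (1 + x/n)^n → e^x, we have (1 − 51/n)^n → e^(−51), and raising to the 1st power gives e^(−51).
More precisely, ln[(1 − 51/n)^(n)] = n · ln(1 − 51/n) = n · (-51/n + O(1/n^2)) = -51 + O(1/n) → -51.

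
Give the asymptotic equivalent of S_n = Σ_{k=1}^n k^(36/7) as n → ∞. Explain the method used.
S_n ~ (7/43) · n^(43/7)

Integral comparison: Σ_{k=1}^n k^(36/7) = ∫_0^n x^(36/7) dx + O(n^(36/7)). The integral is n^(1 + 36/7) / (1 + 36/7) = n^((36+7)/7) / ((36+7)/7) = (7/43) · n^(43/7).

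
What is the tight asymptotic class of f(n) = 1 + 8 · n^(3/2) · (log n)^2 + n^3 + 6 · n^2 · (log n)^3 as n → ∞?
f(n) ∈ Θ(n^3)

Compare the terms by growth order. For large n, n^a · (log n)^b dominates n^a' · (log n)^b' iff a > a', or (a = a' and b > b'). Ranking the 4 terms shows the dominant one is n^3. Hence f(n) ∈ Θ(n^3).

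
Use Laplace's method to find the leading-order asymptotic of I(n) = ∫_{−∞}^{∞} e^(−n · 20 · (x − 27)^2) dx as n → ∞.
I(n) = sqrt(π/(20n))

Here φ(x) = 20 · (x − 27)^2 has its unique minimum at x* = 27 with φ(x*) = 0 and φ''(x*) = 40. Laplace's method gives
  I(n) ~ e^(−n φ(x*)) · sqrt(2π / (n · φ''(x*))) = sqrt(2π / (40n)) = sqrt(π/(20n)).
This is exact: substituting u = (x − 27)·sqrt(20n) gives I(n) = (1/sqrt(20n)) ∫_{−∞}^{∞} e^(−u^2) du = sqrt(π/(20n)).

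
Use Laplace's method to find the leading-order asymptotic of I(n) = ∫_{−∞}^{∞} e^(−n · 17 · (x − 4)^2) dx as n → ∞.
I(n) = sqrt(π/(17n))

Here φ(x) = 17 · (x − 4)^2 has its unique minimum at x* = 4 with φ(x*) = 0 and φ''(x*) = 34. Laplace's method gives
  I(n) ~ e^(−n φ(x*)) · sqrt(2π / (n · φ''(x*))) = sqrt(2π / (34n)) = sqrt(π/(17n)).
This is exact: substituting u = (x − 4)·sqrt(17n) gives I(n) = (1/sqrt(17n)) ∫_{−∞}^{∞} e^(−u^2) du = sqrt(π/(17n)).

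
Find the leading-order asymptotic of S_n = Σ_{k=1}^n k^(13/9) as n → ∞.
S_n ~ (9/22) · n^(22/9)

Integral comparison: Σ_{k=1}^n k^(13/9) = ∫_0^n x^(13/9) dx + O(n^(13/9)). The integral is n^(1 + 13/9) / (1 + 13/9) = n^((13+9)/9) / ((13+9)/9) = (9/22) · n^(22/9).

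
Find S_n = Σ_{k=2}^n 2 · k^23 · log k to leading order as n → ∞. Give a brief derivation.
S_n ~ n^24 log n / 12 − n^24 / 288

By integral comparison, S_n = ∫_1^n 2 · x^23 · log x dx + O(n^23 · log n). For the integral, ∫ x^23 log x dx = n^24 log n / 24 − n^24/576 (integration by parts). Hence S_n ~ n^24 log n / 12 − n^24 / 288.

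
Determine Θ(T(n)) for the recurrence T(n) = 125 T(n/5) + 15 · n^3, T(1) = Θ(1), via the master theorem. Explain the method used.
T(n) = Θ(n^3 log n)

log_5 125 = 3, and f(n) = 15 · n^3 = Θ(n^(log_5 125)). This is Case 2 of the master theorem: T(n) = Θ(f(n) · log n) = Θ(n^3 log n).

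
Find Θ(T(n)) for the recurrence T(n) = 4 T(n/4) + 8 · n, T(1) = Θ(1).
T(n) = Θ(n log n)

log_4 4 = 1, and f(n) = 8 · n = Θ(n^(log_4 4)). This is Case 2 of the master theorem: T(n) = Θ(f(n) · log n) = Θ(n log n).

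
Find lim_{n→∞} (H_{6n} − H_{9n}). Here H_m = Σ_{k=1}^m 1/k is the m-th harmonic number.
lim = ln(6/9) = ln(2/3)

Euler-Maclaurin gives H_m = ln m + γ + 1/(2m) + O(1/m^2). The γ and O(1/m) terms cancel in the difference:
  H_{6n} − H_{9n} = ln(6n) − ln(9n) + O(1/n) = ln(6/9) + O(1/n).
Hence the limit is ln(6/9) = ln(2/3).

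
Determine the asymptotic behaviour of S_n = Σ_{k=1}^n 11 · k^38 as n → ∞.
S_n ~ 11 · n^39 / 39

By integral comparison (Euler-Maclaurin), Σ_{k=1}^n 11 · k^38 = 11 · ∫_0^n x^38 dx + O(n^38) = 11 · n^39/39 + O(n^38). (Equivalently, Faulhaber's formula gives the same leading term.)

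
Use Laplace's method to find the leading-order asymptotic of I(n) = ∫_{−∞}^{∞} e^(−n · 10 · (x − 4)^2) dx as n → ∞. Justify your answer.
I(n) = sqrt(π/(10n))

Here φ(x) = 10 · (x − 4)^2 has its unique minimum at x* = 4 with φ(x*) = 0 and φ''(x*) = 20. Laplace's method gives
  I(n) ~ e^(−n φ(x*)) · sqrt(2π / (n · φ''(x*))) = sqrt(2π / (20n)) = sqrt(π/(10n)).
This is exact: substituting u = (x − 4)·sqrt(10n) gives I(n) = (1/sqrt(10n)) ∫_{−∞}^{∞} e^(−u^2) du = sqrt(π/(10n)).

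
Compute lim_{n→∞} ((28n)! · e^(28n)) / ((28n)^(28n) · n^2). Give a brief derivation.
lim = 0

Stirling: (28n)! ~ sqrt(2π·28n) · (28n/e)^(28n). Hence
  (28n)! · e^(28n) / (28n)^(28n) ~ sqrt(2π·28n).
Dividing by n^2: sqrt(2π·28n) / n^2 = sqrt(2π·28) · n^((1−4)/2), so the expression behaves like sqrt(2π·28) · n^((1−4)/2) → 0.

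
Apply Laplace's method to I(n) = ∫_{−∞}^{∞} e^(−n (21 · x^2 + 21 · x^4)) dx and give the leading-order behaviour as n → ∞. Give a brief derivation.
I(n) ~ sqrt(π/(21n))

φ(x) = 21 · x^2 + 21 · x^4 has its unique global minimum at x* = 0 (since φ'(x) = 42x + 84x^3 = 0 only at x = 0 for real x with both coefficients positive, and φ → ∞ as |x| → ∞). At x* = 0, φ(0) = 0 and φ''(0) = 42. Laplace's method then gives
  I(n) ~ sqrt(2π / (n · φ''(0))) · e^(−n φ(0)) = sqrt(2π / (42n)) = sqrt(π/(21n)).
The 21 · x^4 term contributes only at subleading order (an O(1/n) relative correction).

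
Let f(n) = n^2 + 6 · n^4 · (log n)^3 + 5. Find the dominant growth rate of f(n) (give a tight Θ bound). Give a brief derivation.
f(n) ∈ Θ(n^4 · (log n)^3)

Compare the terms by growth order. For large n, n^a · (log n)^b dominates n^a' · (log n)^b' iff a > a', or (a = a' and b > b'). Ranking the 3 terms shows the dominant one is 6 · n^4 · (log n)^3. Hence f(n) ∈ Θ(n^4 · (log n)^3).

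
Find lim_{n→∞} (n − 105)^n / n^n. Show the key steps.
lim = e^(−105)

Rewrite as (1 − 105/n)^(n). By the standard limit (1 + x/n)^n → e^x, we have (1 − 105/n)^n → e^(−105), and raising to the 1st power gives e^(−105).
More precisely, ln[(1 − 105/n)^(n)] = n · ln(1 − 105/n) = n · (-105/n + O(1/n^2)) = -105 + O(1/n) → -105.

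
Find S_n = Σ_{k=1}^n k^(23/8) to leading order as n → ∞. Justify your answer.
S_n ~ (8/31) · n^(31/8)

Integral comparison: Σ_{k=1}^n k^(23/8) = ∫_0^n x^(23/8) dx + O(n^(23/8)). The integral is n^(1 + 23/8) / (1 + 23/8) = n^((23+8)/8) / ((23+8)/8) = (8/31) · n^(31/8).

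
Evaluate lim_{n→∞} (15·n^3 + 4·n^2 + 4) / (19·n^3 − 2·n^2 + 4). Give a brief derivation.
lim = 15/19

For large n the leading n^3 terms dominate both numerator and denominator. Dividing top and bottom by n^3, every other term tends to 0, leaving 15/19.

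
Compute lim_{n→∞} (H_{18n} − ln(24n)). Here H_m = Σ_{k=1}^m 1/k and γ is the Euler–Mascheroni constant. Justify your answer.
lim = ln(3/4) + γ

By Euler-Maclaurin, H_m = ln m + γ + O(1/m). So
  H_{18n} − ln(24n) = ln(18n) + γ − ln(24n) + O(1/n)
                       = ln(18/24) + γ + O(1/n).
Hence the limit is ln(18/24) + γ (= ln(3/4)).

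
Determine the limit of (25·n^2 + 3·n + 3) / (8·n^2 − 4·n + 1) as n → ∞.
lim = 25/8

For large n the leading n^2 terms dominate both numerator and denominator. Dividing top and bottom by n^2, every other term tends to 0, leaving 25/8.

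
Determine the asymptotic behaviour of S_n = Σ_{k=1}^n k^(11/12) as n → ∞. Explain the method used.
S_n ~ (12/23) · n^(23/12)

Integral comparison: Σ_{k=1}^n k^(11/12) = ∫_0^n x^(11/12) dx + O(n^(11/12)). The integral is n^(1 + 11/12) / (1 + 11/12) = n^((11+12)/12) / ((11+12)/12) = (12/23) · n^(23/12).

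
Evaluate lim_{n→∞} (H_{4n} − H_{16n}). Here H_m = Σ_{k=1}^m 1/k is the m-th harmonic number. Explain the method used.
lim = ln(4/16) = −ln 4

Euler-Maclaurin gives H_m = ln m + γ + 1/(2m) + O(1/m^2). The γ and O(1/m) terms cancel in the difference:
  H_{4n} − H_{16n} = ln(4n) − ln(16n) + O(1/n) = ln(4/16) + O(1/n).
Hence the limit is ln(4/16) = −ln 4.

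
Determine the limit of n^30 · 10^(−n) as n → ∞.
lim = 0

Exponentials with base > 1 dominate every fixed polynomial: for any fixed c, n^c / 10^n → 0 as n → ∞ (e.g. by the ratio test, or by writing 10^n = e^(n ln 10) and noting e^(n ln 10) / n^c → ∞). Hence n^30 · 10^(−n) = n^30 / 10^n → 0.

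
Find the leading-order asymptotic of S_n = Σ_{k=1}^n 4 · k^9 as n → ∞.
S_n ~ 2 · n^10 / 5

By integral comparison (Euler-Maclaurin), Σ_{k=1}^n 4 · k^9 = 4 · ∫_0^n x^9 dx + O(n^9) = 4 · n^10/10 = 2 · n^10 / 5 + O(n^9). (Equivalently, Faulhaber's formula gives the same leading term.)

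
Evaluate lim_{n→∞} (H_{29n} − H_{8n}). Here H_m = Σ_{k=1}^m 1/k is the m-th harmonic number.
lim = ln(29/8)

Euler-Maclaurin gives H_m = ln m + γ + 1/(2m) + O(1/m^2). The γ and O(1/m) terms cancel in the difference:
  H_{29n} − H_{8n} = ln(29n) − ln(8n) + O(1/n) = ln(29/8) + O(1/n).
Hence the limit is ln(29/8).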